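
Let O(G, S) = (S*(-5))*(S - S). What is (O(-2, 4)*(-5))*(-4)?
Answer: 0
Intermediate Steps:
O(G, S) = 0 (O(G, S) = -5*S*0 = 0)
(O(-2, 4)*(-5))*(-4) = (0*(-5))*(-4) = 0*(-4) = 0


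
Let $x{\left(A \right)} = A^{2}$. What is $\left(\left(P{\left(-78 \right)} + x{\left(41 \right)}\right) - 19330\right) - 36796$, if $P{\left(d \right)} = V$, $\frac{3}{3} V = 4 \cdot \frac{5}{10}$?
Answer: $-54443$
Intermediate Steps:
$V = 2$ ($V = 4 \cdot \frac{5}{10} = 4 \cdot 5 \cdot \frac{1}{10} = 4 \cdot \frac{1}{2} = 2$)
$P{\left(d \right)} = 2$
$\left(\left(P{\left(-78 \right)} + x{\left(41 \right)}\right) - 19330\right) - 36796 = \left(\left(2 + 41^{2}\right) - 19330\right) - 36796 = \left(\left(2 + 1681\right) - 19330\right) - 36796 = \left(1683 - 19330\right) - 36796 = -17647 - 36796 = -54443$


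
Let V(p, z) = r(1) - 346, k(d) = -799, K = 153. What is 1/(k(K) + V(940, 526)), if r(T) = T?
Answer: -1/1144 ≈ -0.00087413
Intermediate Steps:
V(p, z) = -345 (V(p, z) = 1 - 346 = -345)
1/(k(K) + V(940, 526)) = 1/(-799 - 345) = 1/(-1144) = -1/1144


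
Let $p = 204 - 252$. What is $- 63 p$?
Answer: $3024$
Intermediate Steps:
$p = -48$ ($p = 204 - 252 = -48$)
$- 63 p = \left(-63\right) \left(-48\right) = 3024$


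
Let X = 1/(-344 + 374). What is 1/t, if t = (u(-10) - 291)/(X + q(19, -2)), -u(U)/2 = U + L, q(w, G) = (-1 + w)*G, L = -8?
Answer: 1079/7650 ≈ 0.14105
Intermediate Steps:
X = 1/30 ≈ 0.033333
q(w, G) = G*(-1 + w)
u(U) = 16 - 2*U (u(U) = -2*(U - 8) = -2*(-8 + U) = 16 - 2*U)
t = 7650/1079 (t = ((16 - 2*(-10)) - 291)/(1/30 - 2*(-1 + 19)) = ((16 + 20) - 291)/(1/30 - 2*18) = (36 - 291)/(1/30 - 36) = -255/(-1079/30) = -255*(-30/1079) = 7650/1079 ≈ 7.0899)
1/t = 1/(7650/1079) = 1079/7650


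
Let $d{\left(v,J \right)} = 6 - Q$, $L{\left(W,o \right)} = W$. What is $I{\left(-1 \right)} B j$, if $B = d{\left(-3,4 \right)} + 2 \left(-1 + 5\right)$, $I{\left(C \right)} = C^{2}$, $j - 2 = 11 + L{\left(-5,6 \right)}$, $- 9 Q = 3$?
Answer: $\frac{344}{3} \approx 114.67$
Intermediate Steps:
$Q = - \frac{1}{3}$ ($Q = \left(- \frac{1}{9}\right) 3 = - \frac{1}{3} \approx -0.33333$)
$j = 8$ ($j = 2 + \left(11 - 5\right) = 2 + 6 = 8$)
$d{\left(v,J \right)} = \frac{19}{3}$ ($d{\left(v,J \right)} = 6 - - \frac{1}{3} = 6 + \frac{1}{3} = \frac{19}{3}$)
$B = \frac{43}{3}$ ($B = \frac{19}{3} + 2 \left(-1 + 5\right) = \frac{19}{3} + 2 \cdot 4 = \frac{19}{3} + 8 = \frac{43}{3} \approx 14.333$)
$I{\left(-1 \right)} B j = \left(-1\right)^{2} \cdot \frac{43}{3} \cdot 8 = 1 \cdot \frac{43}{3} \cdot 8 = \frac{43}{3} \cdot 8 = \frac{344}{3}$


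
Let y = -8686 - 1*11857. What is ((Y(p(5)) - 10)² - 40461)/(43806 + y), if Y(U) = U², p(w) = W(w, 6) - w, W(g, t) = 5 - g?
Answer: -40236/23263 ≈ -1.7296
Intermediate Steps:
p(w) = 5 - 2*w (p(w) = (5 - w) - w = 5 - 2*w)
y = -20543 (y = -8686 - 11857 = -20543)
((Y(p(5)) - 10)² - 40461)/(43806 + y) = (((5 - 2*5)² - 10)² - 40461)/(43806 - 20543) = (((5 - 10)² - 10)² - 40461)/23263 = (((-5)² - 10)² - 40461)*(1/23263) = ((25 - 10)² - 40461)*(1/23263) = (15² - 40461)*(1/23263) = (225 - 40461)*(1/23263) = -40236*1/23263 = -40236/23263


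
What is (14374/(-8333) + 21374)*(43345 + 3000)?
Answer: 634909273920/641 ≈ 9.9050e+8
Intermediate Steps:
(14374/(-8333) + 21374)*(43345 + 3000) = (14374*(-1/8333) + 21374)*46345 = (-14374/8333 + 21374)*46345 = (178095168/8333)*46345 = 634909273920/641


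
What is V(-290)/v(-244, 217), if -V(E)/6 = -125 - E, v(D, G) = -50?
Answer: 99/5 ≈ 19.800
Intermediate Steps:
V(E) = 750 + 6*E (V(E) = -6*(-125 - E) = 750 + 6*E)
V(-290)/v(-244, 217) = (750 + 6*(-290))/(-50) = (750 - 1740)*(-1/50) = -990*(-1/50) = 99/5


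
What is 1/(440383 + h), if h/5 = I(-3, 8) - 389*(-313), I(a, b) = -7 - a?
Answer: 1/1049148 ≈ 9.5315e-7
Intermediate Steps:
h = 608765 (h = 5*((-7 - 1*(-3)) - 389*(-313)) = 5*((-7 + 3) + 121757) = 5*(-4 + 121757) = 5*121753 = 608765)
1/(440383 + h) = 1/(440383 + 608765) = 1/1049148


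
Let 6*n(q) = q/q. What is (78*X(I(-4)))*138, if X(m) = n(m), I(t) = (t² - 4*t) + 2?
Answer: 1794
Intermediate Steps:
n(q) = ⅙ (n(q) = (q/q)/6 = (⅙)*1 = ⅙)
I(t) = 2 + t² - 4*t
X(m) = ⅙
(78*X(I(-4)))*138 = (78*(⅙))*138 = 13*138 = 1794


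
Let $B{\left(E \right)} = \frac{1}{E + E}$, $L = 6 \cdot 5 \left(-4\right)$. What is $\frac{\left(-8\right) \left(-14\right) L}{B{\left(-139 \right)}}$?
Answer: $3736320$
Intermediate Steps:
$L = -120$ ($L = 30 \left(-4\right) = -120$)
$B{\left(E \right)} = \frac{1}{2 E}$
$\frac{\left(-8\right) \left(-14\right) L}{B{\left(-139 \right)}} = \frac{\left(-8\right) \left(-14\right) \left(-120\right)}{\frac{1}{2} \frac{1}{-139}} = \frac{112 \left(-120\right)}{\frac{1}{2} \left(- \frac{1}{139}\right)} = - \frac{13440}{- \frac{1}{278}} = \left(-13440\right) \left(-278\right) = 3736320$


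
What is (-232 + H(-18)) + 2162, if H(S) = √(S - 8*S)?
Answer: 1930 + 3*√14 ≈ 1941.2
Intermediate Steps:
H(S) = √7*√(-S) (H(S) = √(-7*S) = √7*√(-S))
(-232 + H(-18)) + 2162 = (-232 + √7*√(-1*(-18))) + 2162 = (-232 + √7*√18) + 2162 = (-232 + √7*(3*√2)) + 2162 = (-232 + 3*√14) + 2162 = 1930 + 3*√14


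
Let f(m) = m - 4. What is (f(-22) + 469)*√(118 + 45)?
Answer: 443*√163 ≈ 5655.8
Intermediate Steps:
f(m) = -4 + m
(f(-22) + 469)*√(118 + 45) = ((-4 - 22) + 469)*√(118 + 45) = (-26 + 469)*√163 = 443*√163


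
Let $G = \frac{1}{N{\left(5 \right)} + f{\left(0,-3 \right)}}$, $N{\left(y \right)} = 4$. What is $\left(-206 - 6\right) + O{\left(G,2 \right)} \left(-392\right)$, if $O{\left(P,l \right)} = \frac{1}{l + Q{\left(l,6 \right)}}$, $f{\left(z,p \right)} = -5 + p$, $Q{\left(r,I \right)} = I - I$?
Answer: $-408$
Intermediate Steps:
$Q{\left(r,I \right)} = 0$
$G = - \frac{1}{4}$ ($G = \frac{1}{4 - 8} = \frac{1}{-4} = - \frac{1}{4} \approx -0.25$)
$O{\left(P,l \right)} = \frac{1}{l}$ ($O{\left(P,l \right)} = \frac{1}{l + 0} = \frac{1}{l}$)
$\left(-206 - 6\right) + O{\left(G,2 \right)} \left(-392\right) = \left(-206 - 6\right) + \frac{1}{2} \left(-392\right) = -212 + \frac{1}{2} \left(-392\right) = -212 - 196 = -408$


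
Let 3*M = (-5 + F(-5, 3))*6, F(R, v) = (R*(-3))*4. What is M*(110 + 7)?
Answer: 12870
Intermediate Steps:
F(R, v) = -12*R (F(R, v) = -3*R*4 = -12*R)
M = 110 (M = ((-5 - 12*(-5))*6)/3 = ((-5 + 60)*6)/3 = (55*6)/3 = (1/3)*330 = 110)
M*(110 + 7) = 110*(110 + 7) = 110*117 = 12870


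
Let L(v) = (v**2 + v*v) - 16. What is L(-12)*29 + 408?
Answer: 8296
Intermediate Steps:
L(v) = -16 + 2*v**2 (L(v) = (v**2 + v**2) - 16 = 2*v**2 - 16 = -16 + 2*v**2)
L(-12)*29 + 408 = (-16 + 2*(-12)**2)*29 + 408 = (-16 + 2*144)*29 + 408 = (-16 + 288)*29 + 408 = 272*29 + 408 = 7888 + 408 = 8296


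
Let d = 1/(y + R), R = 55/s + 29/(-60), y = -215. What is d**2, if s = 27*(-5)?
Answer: 291600/13591129561 ≈ 2.1455e-5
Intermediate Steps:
s = -135
R = -481/540 (R = 55/(-135) + 29/(-60) = 55*(-1/135) + 29*(-1/60) = -11/27 - 29/60 = -481/540 ≈ -0.89074)
d = -540/116581 (d = 1/(-215 - 481/540) = 1/(-116581/540) = -540/116581 ≈ -0.0046320)
d**2 = (-540/116581)**2 = 291600/13591129561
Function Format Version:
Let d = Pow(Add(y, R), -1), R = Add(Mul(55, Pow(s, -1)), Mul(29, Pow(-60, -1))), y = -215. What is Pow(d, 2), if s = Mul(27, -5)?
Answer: Rational(291600, 13591129561) ≈ 2.1455e-5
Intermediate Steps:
s = -135
R = Rational(-481, 540) (R = Add(Mul(55, Pow(-135, -1)), Mul(29, Pow(-60, -1))) = Add(Mul(55, Rational(-1, 135)), Mul(29, Rational(-1, 60))) = Add(Rational(-11, 27), Rational(-29, 60)) = Rational(-481, 540) ≈ -0.89074)
d = Rational(-540, 116581) (d = Pow(Add(-215, Rational(-481, 540)), -1) = Pow(Rational(-116581, 540), -1) = Rational(-540, 116581) ≈ -0.0046320)
Pow(d, 2) = Pow(Rational(-540, 116581), 2) = Rational(291600, 13591129561)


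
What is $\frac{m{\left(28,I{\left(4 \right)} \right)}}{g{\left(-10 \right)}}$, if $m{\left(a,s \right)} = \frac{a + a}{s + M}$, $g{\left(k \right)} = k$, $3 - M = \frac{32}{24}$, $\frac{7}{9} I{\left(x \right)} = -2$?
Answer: $\frac{588}{95} \approx 6.1895$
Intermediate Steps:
$I{\left(x \right)} = - \frac{18}{7}$ ($I{\left(x \right)} = \frac{9}{7} \left(-2\right) = - \frac{18}{7}$)
$M = \frac{5}{3}$ ($M = 3 - \frac{32}{24} = 3 - 32 \cdot \frac{1}{24} = 3 - \frac{4}{3} = \frac{5}{3} \approx 1.6667$)
$m{\left(a,s \right)} = \frac{2 a}{\frac{5}{3} + s}$ ($m{\left(a,s \right)} = \frac{a + a}{s + \frac{5}{3}} = \frac{2 a}{\frac{5}{3} + s}$)
$\frac{m{\left(28,I{\left(4 \right)} \right)}}{g{\left(-10 \right)}} = \frac{6 \cdot 28 \frac{1}{5 + 3 \left(- \frac{18}{7}\right)}}{-10} = 6 \cdot 28 \frac{1}{5 - \frac{54}{7}} \left(- \frac{1}{10}\right) = 6 \cdot 28 \frac{1}{- \frac{19}{7}} \left(- \frac{1}{10}\right) = 6 \cdot 28 \left(- \frac{7}{19}\right) \left(- \frac{1}{10}\right) = \left(- \frac{1176}{19}\right) \left(- \frac{1}{10}\right) = \frac{588}{95}$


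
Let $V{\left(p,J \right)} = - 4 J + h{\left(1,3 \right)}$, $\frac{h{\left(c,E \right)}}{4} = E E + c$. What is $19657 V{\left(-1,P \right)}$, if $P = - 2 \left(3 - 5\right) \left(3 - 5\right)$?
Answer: $1415304$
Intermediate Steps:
$h{\left(c,E \right)} = 4 c + 4 E^{2}$ ($h{\left(c,E \right)} = 4 \left(E E + c\right) = 4 \left(E^{2} + c\right) = 4 \left(c + E^{2}\right) = 4 c + 4 E^{2}$)
$P = -8$ ($P = - 2 \left(\left(-2\right) \left(-2\right)\right) = \left(-2\right) 4 = -8$)
$V{\left(p,J \right)} = 40 - 4 J$ ($V{\left(p,J \right)} = - 4 J + \left(4 \cdot 1 + 4 \cdot 3^{2}\right) = - 4 J + \left(4 + 4 \cdot 9\right) = - 4 J + \left(4 + 36\right) = - 4 J + 40 = 40 - 4 J$)
$19657 V{\left(-1,P \right)} = 19657 \left(40 - -32\right) = 19657 \left(40 + 32\right) = 19657 \cdot 72 = 1415304$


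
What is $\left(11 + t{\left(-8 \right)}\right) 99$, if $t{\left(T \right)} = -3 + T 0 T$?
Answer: $792$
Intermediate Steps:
$t{\left(T \right)} = -3$ ($t{\left(T \right)} = -3 + T 0 = -3 + 0 = -3$)
$\left(11 + t{\left(-8 \right)}\right) 99 = \left(11 - 3\right) 99 = 8 \cdot 99 = 792$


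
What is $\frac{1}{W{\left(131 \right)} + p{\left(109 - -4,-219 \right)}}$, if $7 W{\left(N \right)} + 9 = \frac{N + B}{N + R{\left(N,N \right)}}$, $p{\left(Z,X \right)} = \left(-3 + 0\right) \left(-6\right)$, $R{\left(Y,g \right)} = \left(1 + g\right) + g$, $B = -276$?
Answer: $\frac{2758}{45953} \approx 0.060018$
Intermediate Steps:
$R{\left(Y,g \right)} = 1 + 2 g$
$p{\left(Z,X \right)} = 18$ ($p{\left(Z,X \right)} = \left(-3\right) \left(-6\right) = 18$)
$W{\left(N \right)} = - \frac{9}{7} + \frac{-276 + N}{7 \left(1 + 3 N\right)}$ ($W{\left(N \right)} = - \frac{9}{7} + \frac{\left(N - 276\right) \frac{1}{N + \left(1 + 2 N\right)}}{7} = - \frac{9}{7} + \frac{\left(-276 + N\right) \frac{1}{1 + 3 N}}{7} = - \frac{9}{7} + \frac{\frac{1}{1 + 3 N} \left(-276 + N\right)}{7} = - \frac{9}{7} + \frac{-276 + N}{7 \left(1 + 3 N\right)}$)
$\frac{1}{W{\left(131 \right)} + p{\left(109 - -4,-219 \right)}} = \frac{1}{\frac{-285 - 3406}{7 \left(1 + 3 \cdot 131\right)} + 18} = \frac{1}{\frac{-285 - 3406}{7 \left(1 + 393\right)} + 18} = \frac{1}{\frac{1}{7} \cdot \frac{1}{394} \left(-3691\right) + 18} = \frac{1}{- \frac{3691}{2758} + 18} = \frac{1}{\frac{45953}{2758}} = \frac{2758}{45953}$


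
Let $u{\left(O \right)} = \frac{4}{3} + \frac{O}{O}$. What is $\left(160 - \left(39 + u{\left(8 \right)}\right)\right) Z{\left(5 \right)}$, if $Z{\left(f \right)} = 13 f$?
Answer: $\frac{23140}{3} \approx 7713.3$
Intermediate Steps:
$u{\left(O \right)} = \frac{7}{3}$ ($u{\left(O \right)} = 4 \cdot \frac{1}{3} + 1 = \frac{4}{3} + 1 = \frac{7}{3}$)
$\left(160 - \left(39 + u{\left(8 \right)}\right)\right) Z{\left(5 \right)} = \left(160 - \frac{124}{3}\right) 13 \cdot 5 = \left(160 - \frac{124}{3}\right) 65 = \frac{356}{3} \cdot 65 = \frac{23140}{3}$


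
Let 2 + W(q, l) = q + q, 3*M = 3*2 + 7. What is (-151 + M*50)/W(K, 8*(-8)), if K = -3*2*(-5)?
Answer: 197/174 ≈ 1.1322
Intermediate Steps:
M = 13/3 (M = (3*2 + 7)/3 = (6 + 7)/3 = (1/3)*13 = 13/3 ≈ 4.3333)
K = 30 (K = -6*(-5) = 30)
W(q, l) = -2 + 2*q (W(q, l) = -2 + (q + q) = -2 + 2*q)
(-151 + M*50)/W(K, 8*(-8)) = (-151 + (13/3)*50)/(-2 + 2*30) = (-151 + 650/3)/(-2 + 60) = (197/3)/58 = (197/3)*(1/58) = 197/174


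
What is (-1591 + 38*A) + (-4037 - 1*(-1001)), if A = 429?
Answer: 11675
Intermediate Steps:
(-1591 + 38*A) + (-4037 - 1*(-1001)) = (-1591 + 38*429) + (-4037 - 1*(-1001)) = (-1591 + 16302) + (-4037 + 1001) = 14711 - 3036 = 11675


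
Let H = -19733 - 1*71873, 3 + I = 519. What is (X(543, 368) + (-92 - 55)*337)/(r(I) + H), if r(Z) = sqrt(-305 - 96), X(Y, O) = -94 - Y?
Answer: 4596422656/8391659637 + 50176*I*sqrt(401)/8391659637 ≈ 0.54774 + 0.00011973*I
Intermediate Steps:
I = 516 (I = -3 + 519 = 516)
H = -91606 (H = -19733 - 71873 = -91606)
r(Z) = I*sqrt(401) (r(Z) = sqrt(-401) = I*sqrt(401))
(X(543, 368) + (-92 - 55)*337)/(r(I) + H) = ((-94 - 1*543) + (-92 - 55)*337)/(I*sqrt(401) - 91606) = ((-94 - 543) - 147*337)/(-91606 + I*sqrt(401)) = (-637 - 49539)/(-91606 + I*sqrt(401)) = -50176/(-91606 + I*sqrt(401))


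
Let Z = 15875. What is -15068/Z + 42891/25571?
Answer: 295590797/405939625 ≈ 0.72816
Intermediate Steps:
-15068/Z + 42891/25571 = -15068/15875 + 42891/25571 = 295590797/405939625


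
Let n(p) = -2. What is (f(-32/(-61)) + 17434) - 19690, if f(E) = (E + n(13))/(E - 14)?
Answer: -309057/137 ≈ -2255.9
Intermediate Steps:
f(E) = (-2 + E)/(-14 + E) (f(E) = (E - 2)/(E - 14) = (-2 + E)/(-14 + E))
(f(-32/(-61)) + 17434) - 19690 = ((-2 - 32/(-61))/(-14 - 32/(-61)) + 17434) - 19690 = ((-2 - 32*(-1/61))/(-14 - 32*(-1/61)) + 17434) - 19690 = ((-2 + 32/61)/(-14 + 32/61) + 17434) - 19690 = (-90/61/(-822/61) + 17434) - 19690 = (-61/822*(-90/61) + 17434) - 19690 = (15/137 + 17434) - 19690 = 2388473/137 - 19690 = -309057/137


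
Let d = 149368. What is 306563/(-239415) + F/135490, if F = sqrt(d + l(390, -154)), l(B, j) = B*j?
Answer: -306563/239415 + sqrt(22327)/67745 ≈ -1.2783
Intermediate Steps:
F = 2*sqrt(22327) (F = sqrt(149368 + 390*(-154)) = sqrt(149368 - 60060) = sqrt(89308) = 2*sqrt(22327) ≈ 298.84)
306563/(-239415) + F/135490 = 306563/(-239415) + (2*sqrt(22327))/135490 = 306563*(-1/239415) + (2*sqrt(22327))*(1/135490) = -306563/239415 + sqrt(22327)/67745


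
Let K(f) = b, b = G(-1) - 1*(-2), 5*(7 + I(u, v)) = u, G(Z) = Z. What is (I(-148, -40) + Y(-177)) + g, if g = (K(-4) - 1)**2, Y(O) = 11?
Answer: -128/5 ≈ -25.600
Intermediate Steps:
I(u, v) = -7 + u/5
b = 1 (b = -1 - 1*(-2) = -1 + 2 = 1)
K(f) = 1
g = 0 (g = (1 - 1)**2 = 0**2 = 0)
(I(-148, -40) + Y(-177)) + g = ((-7 + (1/5)*(-148)) + 11) + 0 = ((-7 - 148/5) + 11) + 0 = (-183/5 + 11) + 0 = -128/5 + 0 = -128/5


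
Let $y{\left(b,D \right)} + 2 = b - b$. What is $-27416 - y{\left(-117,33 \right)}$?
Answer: $-27414$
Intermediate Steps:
$y{\left(b,D \right)} = -2$ ($y{\left(b,D \right)} = -2 + \left(b - b\right) = -2 + 0 = -2$)
$-27416 - y{\left(-117,33 \right)} = -27416 - -2 = -27416 + 2 = -27414$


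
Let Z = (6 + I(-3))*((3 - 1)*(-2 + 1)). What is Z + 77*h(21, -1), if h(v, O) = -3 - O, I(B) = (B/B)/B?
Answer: -496/3 ≈ -165.33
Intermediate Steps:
I(B) = 1/B
Z = -34/3 (Z = (6 + 1/(-3))*((3 - 1)*(-2 + 1)) = (6 - ⅓)*(2*(-1)) = (17/3)*(-2) = -34/3 ≈ -11.333)
Z + 77*h(21, -1) = -34/3 + 77*(-3 - 1*(-1)) = -34/3 + 77*(-3 + 1) = -34/3 + 77*(-2) = -34/3 - 154 = -496/3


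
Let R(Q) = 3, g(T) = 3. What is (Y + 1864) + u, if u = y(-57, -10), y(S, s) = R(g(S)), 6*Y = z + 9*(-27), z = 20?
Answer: 10979/6 ≈ 1829.8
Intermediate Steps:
Y = -223/6 (Y = (20 + 9*(-27))/6 = (20 - 243)/6 = (1/6)*(-223) = -223/6 ≈ -37.167)
y(S, s) = 3
u = 3
(Y + 1864) + u = (-223/6 + 1864) + 3 = 10961/6 + 3 = 10979/6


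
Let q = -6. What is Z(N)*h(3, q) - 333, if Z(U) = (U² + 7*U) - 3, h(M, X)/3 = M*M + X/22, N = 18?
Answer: 125073/11 ≈ 11370.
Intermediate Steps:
h(M, X) = 3*M² + 3*X/22 (h(M, X) = 3*(M*M + X/22) = 3*(M² + X/22) = 3*M² + 3*X/22)
Z(U) = -3 + U² + 7*U
Z(N)*h(3, q) - 333 = (-3 + 18² + 7*18)*(3*3² + (3/22)*(-6)) - 333 = (-3 + 324 + 126)*(3*9 - 9/11) - 333 = 447*(27 - 9/11) - 333 = 447*(288/11) - 333 = 128736/11 - 333 = 125073/11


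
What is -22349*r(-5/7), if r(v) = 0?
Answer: 0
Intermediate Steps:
-22349*r(-5/7) = -22349*0 = 0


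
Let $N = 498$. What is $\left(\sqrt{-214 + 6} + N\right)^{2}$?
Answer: $247796 + 3984 i \sqrt{13} \approx 2.478 \cdot 10^{5} + 14365.0 i$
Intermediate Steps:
$\left(\sqrt{-214 + 6} + N\right)^{2} = \left(\sqrt{-214 + 6} + 498\right)^{2} = \left(\sqrt{-208} + 498\right)^{2} = \left(4 i \sqrt{13} + 498\right)^{2} = \left(498 + 4 i \sqrt{13}\right)^{2}$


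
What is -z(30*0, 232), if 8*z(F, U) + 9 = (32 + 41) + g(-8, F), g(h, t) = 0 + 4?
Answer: -17/2 ≈ -8.5000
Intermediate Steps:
g(h, t) = 4
z(F, U) = 17/2 (z(F, U) = -9/8 + ((32 + 41) + 4)/8 = -9/8 + (73 + 4)/8 = -9/8 + (⅛)*77 = -9/8 + 77/8 = 17/2)
-z(30*0, 232) = -1*17/2 = -17/2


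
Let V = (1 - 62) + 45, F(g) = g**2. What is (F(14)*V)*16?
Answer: -50176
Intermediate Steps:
V = -16 (V = -61 + 45 = -16)
(F(14)*V)*16 = (14**2*(-16))*16 = (196*(-16))*16 = -3136*16 = -50176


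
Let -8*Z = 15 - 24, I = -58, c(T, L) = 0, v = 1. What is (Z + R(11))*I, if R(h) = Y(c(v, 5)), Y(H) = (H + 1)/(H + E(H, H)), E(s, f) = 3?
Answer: -1015/12 ≈ -84.583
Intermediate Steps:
Y(H) = (1 + H)/(3 + H) (Y(H) = (H + 1)/(H + 3) = (1 + H)/(3 + H))
R(h) = 1/3 (R(h) = (1 + 0)/(3 + 0) = 1/3)
Z = 9/8 (Z = -(15 - 24)/8 = -1/8*(-9) = 9/8 ≈ 1.1250)
(Z + R(11))*I = (9/8 + 1/3)*(-58) = (35/24)*(-58) = -1015/12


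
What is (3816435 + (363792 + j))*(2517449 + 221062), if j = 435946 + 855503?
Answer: 14984244914436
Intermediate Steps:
j = 1291449
(3816435 + (363792 + j))*(2517449 + 221062) = (3816435 + (363792 + 1291449))*(2517449 + 221062) = (3816435 + 1655241)*2738511 = 5471676*2738511 = 14984244914436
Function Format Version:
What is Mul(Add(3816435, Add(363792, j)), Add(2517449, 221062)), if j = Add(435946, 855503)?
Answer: 14984244914436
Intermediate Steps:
j = 1291449
Mul(Add(3816435, Add(363792, j)), Add(2517449, 221062)) = Mul(Add(3816435, Add(363792, 1291449)), Add(2517449, 221062)) = Mul(Add(3816435, 1655241), 2738511) = Mul(5471676, 2738511) = 14984244914436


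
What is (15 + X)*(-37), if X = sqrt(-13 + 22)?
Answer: -666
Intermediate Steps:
X = 3 (X = sqrt(9) = 3)
(15 + X)*(-37) = (15 + 3)*(-37) = 18*(-37) = -666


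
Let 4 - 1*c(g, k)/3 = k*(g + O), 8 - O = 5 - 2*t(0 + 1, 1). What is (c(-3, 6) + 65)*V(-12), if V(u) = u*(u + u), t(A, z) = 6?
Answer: -40032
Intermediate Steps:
O = 15 (O = 8 - (5 - 2*6) = 8 - (5 - 12) = 8 - 1*(-7) = 8 + 7 = 15)
c(g, k) = 12 - 3*k*(15 + g) (c(g, k) = 12 - 3*k*(g + 15) = 12 - 3*k*(15 + g))
V(u) = 2*u² (V(u) = u*(2*u) = 2*u²)
(c(-3, 6) + 65)*V(-12) = ((12 - 45*6 - 3*(-3)*6) + 65)*(2*(-12)²) = ((12 - 270 + 54) + 65)*(2*144) = (-204 + 65)*288 = -139*288 = -40032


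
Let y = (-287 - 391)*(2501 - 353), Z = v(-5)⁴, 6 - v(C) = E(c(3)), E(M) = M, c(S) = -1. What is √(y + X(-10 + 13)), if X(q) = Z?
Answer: I*√1453943 ≈ 1205.8*I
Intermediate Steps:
v(C) = 7 (v(C) = 6 - 1*(-1) = 6 + 1 = 7)
Z = 2401 (Z = 7⁴ = 2401)
X(q) = 2401
y = -1456344 (y = -678*2148 = -1456344)
√(y + X(-10 + 13)) = √(-1456344 + 2401) = √(-1453943) = I*√1453943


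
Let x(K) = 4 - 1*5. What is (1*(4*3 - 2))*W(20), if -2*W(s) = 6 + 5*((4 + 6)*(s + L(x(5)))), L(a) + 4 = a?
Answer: -3780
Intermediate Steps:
x(K) = -1 (x(K) = 4 - 5 = -1)
L(a) = -4 + a
W(s) = 122 - 25*s (W(s) = -(6 + 5*((4 + 6)*(s + (-4 - 1))))/2 = -(6 + 5*(10*(s - 5)))/2 = -(6 + 5*(10*(-5 + s)))/2 = -(6 + 5*(-50 + 10*s))/2 = -(6 + (-250 + 50*s))/2 = -(-244 + 50*s)/2 = 122 - 25*s)
(1*(4*3 - 2))*W(20) = (1*(4*3 - 2))*(122 - 25*20) = (1*(12 - 2))*(122 - 500) = (1*10)*(-378) = 10*(-378) = -3780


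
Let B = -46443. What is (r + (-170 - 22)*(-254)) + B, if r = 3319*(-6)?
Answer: -17589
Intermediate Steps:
r = -19914
(r + (-170 - 22)*(-254)) + B = (-19914 + (-170 - 22)*(-254)) - 46443 = (-19914 - 192*(-254)) - 46443 = (-19914 + 48768) - 46443 = 28854 - 46443 = -17589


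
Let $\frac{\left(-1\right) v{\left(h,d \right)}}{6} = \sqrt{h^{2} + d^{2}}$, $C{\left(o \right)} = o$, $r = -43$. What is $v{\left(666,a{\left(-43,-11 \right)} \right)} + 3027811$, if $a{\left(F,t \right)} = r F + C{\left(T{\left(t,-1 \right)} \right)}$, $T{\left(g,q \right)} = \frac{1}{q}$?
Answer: $3027811 - 36 \sqrt{107185} \approx 3.016 \cdot 10^{6}$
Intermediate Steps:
$a{\left(F,t \right)} = -1 - 43 F$ ($a{\left(F,t \right)} = - 43 F + \frac{1}{-1} = - 43 F - 1 = -1 - 43 F$)
$v{\left(h,d \right)} = - 6 \sqrt{d^{2} + h^{2}}$ ($v{\left(h,d \right)} = - 6 \sqrt{h^{2} + d^{2}} = - 6 \sqrt{d^{2} + h^{2}}$)
$v{\left(666,a{\left(-43,-11 \right)} \right)} + 3027811 = - 6 \sqrt{\left(-1 - -1849\right)^{2} + 666^{2}} + 3027811 = - 6 \sqrt{\left(-1 + 1849\right)^{2} + 443556} + 3027811 = - 6 \sqrt{1848^{2} + 443556} + 3027811 = - 6 \sqrt{3415104 + 443556} + 3027811 = - 6 \sqrt{3858660} + 3027811 = - 6 \cdot 6 \sqrt{107185} + 3027811 = - 36 \sqrt{107185} + 3027811 = 3027811 - 36 \sqrt{107185}$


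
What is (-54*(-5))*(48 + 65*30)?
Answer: 539460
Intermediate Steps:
(-54*(-5))*(48 + 65*30) = 270*(48 + 1950) = 270*1998 = 539460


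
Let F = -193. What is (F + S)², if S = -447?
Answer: 409600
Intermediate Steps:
(F + S)² = (-193 - 447)² = (-640)² = 409600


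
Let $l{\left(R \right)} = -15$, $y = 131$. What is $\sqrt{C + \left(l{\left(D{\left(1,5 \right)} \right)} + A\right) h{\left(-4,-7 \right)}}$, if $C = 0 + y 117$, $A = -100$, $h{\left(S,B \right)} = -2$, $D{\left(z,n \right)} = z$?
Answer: $\sqrt{15557} \approx 124.73$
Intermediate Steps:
$C = 15327$ ($C = 0 + 131 \cdot 117 = 0 + 15327 = 15327$)
$\sqrt{C + \left(l{\left(D{\left(1,5 \right)} \right)} + A\right) h{\left(-4,-7 \right)}} = \sqrt{15327 + \left(-15 - 100\right) \left(-2\right)} = \sqrt{15327 - -230} = \sqrt{15327 + 230} = \sqrt{15557}$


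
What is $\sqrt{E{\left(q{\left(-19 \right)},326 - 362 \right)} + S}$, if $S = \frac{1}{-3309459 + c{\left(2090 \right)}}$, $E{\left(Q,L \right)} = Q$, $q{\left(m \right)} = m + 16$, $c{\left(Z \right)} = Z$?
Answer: $\frac{14 i \sqrt{167428940887}}{3307369} \approx 1.7321 i$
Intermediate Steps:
$q{\left(m \right)} = 16 + m$
$S = - \frac{1}{3307369}$ ($S = \frac{1}{-3309459 + 2090} = \frac{1}{-3307369} = - \frac{1}{3307369} \approx -3.0236 \cdot 10^{-7}$)
$\sqrt{E{\left(q{\left(-19 \right)},326 - 362 \right)} + S} = \sqrt{\left(16 - 19\right) - \frac{1}{3307369}} = \sqrt{-3 - \frac{1}{3307369}} = \sqrt{- \frac{9922108}{3307369}} = \frac{14 i \sqrt{167428940887}}{3307369}$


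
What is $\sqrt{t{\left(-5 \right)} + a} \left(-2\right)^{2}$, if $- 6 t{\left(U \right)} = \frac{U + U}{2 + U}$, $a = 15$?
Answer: $\frac{4 \sqrt{130}}{3} \approx 15.202$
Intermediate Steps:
$t{\left(U \right)} = - \frac{U}{3 \left(2 + U\right)}$ ($t{\left(U \right)} = - \frac{\left(U + U\right) \frac{1}{2 + U}}{6} = - \frac{2 U \frac{1}{2 + U}}{6} = - \frac{U}{3 \left(2 + U\right)}$)
$\sqrt{t{\left(-5 \right)} + a} \left(-2\right)^{2} = \sqrt{\left(-1\right) \left(-5\right) \frac{1}{6 + 3 \left(-5\right)} + 15} \left(-2\right)^{2} = \sqrt{\left(-1\right) \left(-5\right) \frac{1}{6 - 15} + 15} \cdot 4 = \sqrt{\left(-1\right) \left(-5\right) \frac{1}{-9} + 15} \cdot 4 = \sqrt{\left(-1\right) \left(-5\right) \left(- \frac{1}{9}\right) + 15} \cdot 4 = \sqrt{- \frac{5}{9} + 15} \cdot 4 = \sqrt{\frac{130}{9}} \cdot 4 = \frac{\sqrt{130}}{3} \cdot 4 = \frac{4 \sqrt{130}}{3}$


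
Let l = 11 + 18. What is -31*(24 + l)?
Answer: -1643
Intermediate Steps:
l = 29
-31*(24 + l) = -31*(24 + 29) = -31*53 = -1643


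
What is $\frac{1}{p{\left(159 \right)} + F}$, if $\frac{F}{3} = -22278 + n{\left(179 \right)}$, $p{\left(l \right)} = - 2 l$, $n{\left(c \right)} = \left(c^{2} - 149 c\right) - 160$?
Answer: $- \frac{1}{51522} \approx -1.9409 \cdot 10^{-5}$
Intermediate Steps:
$n{\left(c \right)} = -160 + c^{2} - 149 c$
$F = -51204$ ($F = 3 \left(-22278 - \left(26831 - 32041\right)\right) = 3 \left(-22278 - -5210\right) = 3 \left(-22278 + 5210\right) = 3 \left(-17068\right) = -51204$)
$\frac{1}{p{\left(159 \right)} + F} = \frac{1}{\left(-2\right) 159 - 51204} = \frac{1}{-318 - 51204} = \frac{1}{-51522} = - \frac{1}{51522}$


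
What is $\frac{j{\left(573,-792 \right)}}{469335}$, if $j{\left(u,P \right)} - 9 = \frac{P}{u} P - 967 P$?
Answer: $\frac{48830277}{29880995} \approx 1.6342$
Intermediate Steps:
$j{\left(u,P \right)} = 9 - 967 P + \frac{P^{2}}{u}$ ($j{\left(u,P \right)} = 9 + \left(\frac{P}{u} P - 967 P\right) = 9 + \left(\frac{P^{2}}{u} - 967 P\right) = 9 + \left(- 967 P + \frac{P^{2}}{u}\right) = 9 - 967 P + \frac{P^{2}}{u}$)
$\frac{j{\left(573,-792 \right)}}{469335} = \frac{9 - -765864 + \frac{\left(-792\right)^{2}}{573}}{469335} = \left(9 + 765864 + 627264 \cdot \frac{1}{573}\right) \frac{1}{469335} = \left(9 + 765864 + \frac{209088}{191}\right) \frac{1}{469335} = \frac{146490831}{191} \cdot \frac{1}{469335} = \frac{48830277}{29880995}$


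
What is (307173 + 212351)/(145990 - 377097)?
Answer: -519524/231107 ≈ -2.2480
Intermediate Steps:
(307173 + 212351)/(145990 - 377097) = 519524/(-231107) = 519524*(-1/231107) = -519524/231107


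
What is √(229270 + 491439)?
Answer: √720709 ≈ 848.95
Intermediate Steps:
√(229270 + 491439) = √720709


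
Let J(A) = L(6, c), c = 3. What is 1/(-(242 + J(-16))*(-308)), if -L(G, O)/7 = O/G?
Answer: 1/73458 ≈ 1.3613e-5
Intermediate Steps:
L(G, O) = -7*O/G
J(A) = -7/2 (J(A) = -7*3/6 = -7*3*1/6 = -7/2)
1/(-(242 + J(-16))*(-308)) = 1/(-(242 - 7/2)*(-308)) = 1/(-477*(-308)/2) = 1/(-1*(-73458)) = 1/73458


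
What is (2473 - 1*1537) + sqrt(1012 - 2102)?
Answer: 936 + I*sqrt(1090) ≈ 936.0 + 33.015*I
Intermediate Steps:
(2473 - 1*1537) + sqrt(1012 - 2102) = (2473 - 1537) + sqrt(-1090) = 936 + I*sqrt(1090)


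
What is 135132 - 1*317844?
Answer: -182712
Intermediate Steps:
135132 - 1*317844 = 135132 - 317844 = -182712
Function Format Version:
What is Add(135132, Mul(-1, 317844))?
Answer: -182712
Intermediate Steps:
Add(135132, Mul(-1, 317844)) = Add(135132, -317844) = -182712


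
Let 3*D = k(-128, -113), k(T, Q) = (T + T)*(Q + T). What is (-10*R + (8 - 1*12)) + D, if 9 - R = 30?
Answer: 62314/3 ≈ 20771.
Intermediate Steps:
R = -21 (R = 9 - 1*30 = 9 - 30 = -21)
k(T, Q) = 2*T*(Q + T) (k(T, Q) = (2*T)*(Q + T) = 2*T*(Q + T))
D = 61696/3 (D = (2*(-128)*(-113 - 128))/3 = (2*(-128)*(-241))/3 = (⅓)*61696 = 61696/3 ≈ 20565.)
(-10*R + (8 - 1*12)) + D = (-10*(-21) + (8 - 1*12)) + 61696/3 = (210 + (8 - 12)) + 61696/3 = (210 - 4) + 61696/3 = 206 + 61696/3 = 62314/3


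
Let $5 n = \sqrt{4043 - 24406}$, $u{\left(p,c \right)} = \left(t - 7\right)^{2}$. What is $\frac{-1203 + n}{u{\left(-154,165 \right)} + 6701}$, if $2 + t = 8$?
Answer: $- \frac{401}{2234} + \frac{i \sqrt{20363}}{33510} \approx -0.1795 + 0.0042584 i$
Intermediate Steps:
$t = 6$ ($t = -2 + 8 = 6$)
$u{\left(p,c \right)} = 1$ ($u{\left(p,c \right)} = \left(6 - 7\right)^{2} = \left(-1\right)^{2} = 1$)
$n = \frac{i \sqrt{20363}}{5}$ ($n = \frac{\sqrt{4043 - 24406}}{5} = \frac{\sqrt{-20363}}{5} = \frac{i \sqrt{20363}}{5} \approx 28.54 i$)
$\frac{-1203 + n}{u{\left(-154,165 \right)} + 6701} = \frac{-1203 + \frac{i \sqrt{20363}}{5}}{1 + 6701} = \frac{-1203 + \frac{i \sqrt{20363}}{5}}{6702} = \left(-1203 + \frac{i \sqrt{20363}}{5}\right) \frac{1}{6702} = - \frac{401}{2234} + \frac{i \sqrt{20363}}{33510}$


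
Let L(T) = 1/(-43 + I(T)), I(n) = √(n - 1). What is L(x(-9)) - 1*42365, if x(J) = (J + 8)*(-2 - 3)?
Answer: -1736966/41 ≈ -42365.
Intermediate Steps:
x(J) = -40 - 5*J (x(J) = (8 + J)*(-5) = -40 - 5*J)
I(n) = √(-1 + n)
L(T) = 1/(-43 + √(-1 + T))
L(x(-9)) - 1*42365 = 1/(-43 + √(-1 + (-40 - 5*(-9)))) - 1*42365 = 1/(-43 + √(-1 + (-40 + 45))) - 42365 = 1/(-43 + √(-1 + 5)) - 42365 = 1/(-43 + √4) - 42365 = 1/(-43 + 2) - 42365 = 1/(-41) - 42365 = -1/41 - 42365 = -1736966/41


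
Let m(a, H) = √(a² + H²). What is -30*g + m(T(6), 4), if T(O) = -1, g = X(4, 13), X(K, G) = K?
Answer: -120 + √17 ≈ -115.88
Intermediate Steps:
g = 4
m(a, H) = √(H² + a²)
-30*g + m(T(6), 4) = -30*4 + √(4² + (-1)²) = -120 + √(16 + 1) = -120 + √17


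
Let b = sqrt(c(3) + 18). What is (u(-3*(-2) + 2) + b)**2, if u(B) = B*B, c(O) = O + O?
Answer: 4120 + 256*sqrt(6) ≈ 4747.1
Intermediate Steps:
c(O) = 2*O
b = 2*sqrt(6) (b = sqrt(2*3 + 18) = sqrt(6 + 18) = sqrt(24) = 2*sqrt(6) ≈ 4.8990)
u(B) = B**2
(u(-3*(-2) + 2) + b)**2 = ((-3*(-2) + 2)**2 + 2*sqrt(6))**2 = ((6 + 2)**2 + 2*sqrt(6))**2 = (8**2 + 2*sqrt(6))**2 = (64 + 2*sqrt(6))**2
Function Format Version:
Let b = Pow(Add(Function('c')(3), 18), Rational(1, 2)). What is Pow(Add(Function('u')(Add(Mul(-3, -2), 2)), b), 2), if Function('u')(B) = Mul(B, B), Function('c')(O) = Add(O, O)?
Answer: Add(4120, Mul(256, Pow(6, Rational(1, 2)))) ≈ 4747.1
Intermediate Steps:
Function('c')(O) = Mul(2, O)
b = Mul(2, Pow(6, Rational(1, 2))) (b = Pow(Add(Mul(2, 3), 18), Rational(1, 2)) = Pow(Add(6, 18), Rational(1, 2)) = Pow(24, Rational(1, 2)) = Mul(2, Pow(6, Rational(1, 2))) ≈ 4.8990)
Function('u')(B) = Pow(B, 2)
Pow(Add(Function('u')(Add(Mul(-3, -2), 2)), b), 2) = Pow(Add(Pow(Add(Mul(-3, -2), 2), 2), Mul(2, Pow(6, Rational(1, 2)))), 2) = Pow(Add(Pow(Add(6, 2), 2), Mul(2, Pow(6, Rational(1, 2)))), 2) = Pow(Add(Pow(8, 2), Mul(2, Pow(6, Rational(1, 2)))), 2) = Pow(Add(64, Mul(2, Pow(6, Rational(1, 2)))), 2)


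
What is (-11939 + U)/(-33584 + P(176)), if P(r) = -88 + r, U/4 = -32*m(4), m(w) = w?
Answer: 12451/33496 ≈ 0.37172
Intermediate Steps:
U = -512 (U = 4*(-32*4) = 4*(-128) = -512)
(-11939 + U)/(-33584 + P(176)) = (-11939 - 512)/(-33584 + (-88 + 176)) = -12451/(-33584 + 88) = -12451/(-33496) = -12451*(-1/33496) = 12451/33496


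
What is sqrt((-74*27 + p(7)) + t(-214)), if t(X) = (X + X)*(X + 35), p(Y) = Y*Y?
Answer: sqrt(74663) ≈ 273.25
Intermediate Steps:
p(Y) = Y**2
t(X) = 2*X*(35 + X) (t(X) = (2*X)*(35 + X) = 2*X*(35 + X))
sqrt((-74*27 + p(7)) + t(-214)) = sqrt((-74*27 + 7**2) + 2*(-214)*(35 - 214)) = sqrt((-1998 + 49) + 2*(-214)*(-179)) = sqrt(-1949 + 76612) = sqrt(74663)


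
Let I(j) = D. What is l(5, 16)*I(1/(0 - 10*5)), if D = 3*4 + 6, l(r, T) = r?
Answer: 90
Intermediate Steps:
D = 18 (D = 12 + 6 = 18)
I(j) = 18
l(5, 16)*I(1/(0 - 10*5)) = 5*18 = 90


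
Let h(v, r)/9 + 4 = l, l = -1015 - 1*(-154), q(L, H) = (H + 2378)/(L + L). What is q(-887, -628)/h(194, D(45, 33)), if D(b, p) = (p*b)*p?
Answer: 175/1381059 ≈ 0.00012671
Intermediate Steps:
D(b, p) = b*p² (D(b, p) = (b*p)*p = b*p²)
q(L, H) = (2378 + H)/(2*L) (q(L, H) = (2378 + H)/((2*L)) = (2378 + H)*(1/(2*L)) = (2378 + H)/(2*L))
l = -861 (l = -1015 + 154 = -861)
h(v, r) = -7785 (h(v, r) = -36 + 9*(-861) = -36 - 7749 = -7785)
q(-887, -628)/h(194, D(45, 33)) = ((½)*(2378 - 628)/(-887))/(-7785) = ((½)*(-1/887)*1750)*(-1/7785) = -875/887*(-1/7785) = 175/1381059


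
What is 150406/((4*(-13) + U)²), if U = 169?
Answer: 150406/13689 ≈ 10.987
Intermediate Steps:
150406/((4*(-13) + U)²) = 150406/((4*(-13) + 169)²) = 150406/((-52 + 169)²) = 150406/(117²) = 150406/13689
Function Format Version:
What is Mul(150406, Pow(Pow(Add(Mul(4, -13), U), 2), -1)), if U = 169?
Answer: Rational(150406, 13689) ≈ 10.987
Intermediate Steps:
Mul(150406, Pow(Pow(Add(Mul(4, -13), U), 2), -1)) = Mul(150406, Pow(Pow(Add(Mul(4, -13), 169), 2), -1)) = Mul(150406, Pow(Pow(Add(-52, 169), 2), -1)) = Mul(150406, Pow(Pow(117, 2), -1)) = Mul(150406, Pow(13689, -1)) = Mul(150406, Rational(1, 13689)) = Rational(150406, 13689)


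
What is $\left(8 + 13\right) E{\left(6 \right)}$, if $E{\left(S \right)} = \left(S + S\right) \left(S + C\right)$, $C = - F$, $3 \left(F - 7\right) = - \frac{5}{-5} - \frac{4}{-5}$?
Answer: $- \frac{2016}{5} \approx -403.2$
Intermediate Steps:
$F = \frac{38}{5}$ ($F = 7 + \frac{- \frac{5}{-5} - \frac{4}{-5}}{3} = 7 + \frac{\left(-5\right) \left(- \frac{1}{5}\right) - - \frac{4}{5}}{3} = 7 + \frac{1 + \frac{4}{5}}{3} = 7 + \frac{1}{3} \cdot \frac{9}{5} = 7 + \frac{3}{5} = \frac{38}{5} \approx 7.6$)
$C = - \frac{38}{5}$ ($C = \left(-1\right) \frac{38}{5} = - \frac{38}{5} \approx -7.6$)
$E{\left(S \right)} = 2 S \left(- \frac{38}{5} + S\right)$ ($E{\left(S \right)} = \left(S + S\right) \left(S - \frac{38}{5}\right) = 2 S \left(- \frac{38}{5} + S\right)$)
$\left(8 + 13\right) E{\left(6 \right)} = \left(8 + 13\right) \frac{2}{5} \cdot 6 \left(-38 + 5 \cdot 6\right) = 21 \cdot \frac{2}{5} \cdot 6 \left(-38 + 30\right) = 21 \cdot \frac{2}{5} \cdot 6 \left(-8\right) = 21 \left(- \frac{96}{5}\right) = - \frac{2016}{5}$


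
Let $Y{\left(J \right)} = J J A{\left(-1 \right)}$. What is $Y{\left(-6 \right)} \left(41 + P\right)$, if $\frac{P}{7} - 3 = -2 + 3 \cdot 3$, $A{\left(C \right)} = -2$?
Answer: $-7992$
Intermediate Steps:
$Y{\left(J \right)} = - 2 J^{2}$ ($Y{\left(J \right)} = J J \left(-2\right) = J^{2} \left(-2\right) = - 2 J^{2}$)
$P = 70$ ($P = 21 + 7 \left(-2 + 3 \cdot 3\right) = 21 + 7 \left(-2 + 9\right) = 21 + 7 \cdot 7 = 21 + 49 = 70$)
$Y{\left(-6 \right)} \left(41 + P\right) = - 2 \left(-6\right)^{2} \left(41 + 70\right) = \left(-2\right) 36 \cdot 111 = \left(-72\right) 111 = -7992$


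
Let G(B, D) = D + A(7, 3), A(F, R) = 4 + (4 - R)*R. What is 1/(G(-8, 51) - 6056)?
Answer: -1/5998 ≈ -0.00016672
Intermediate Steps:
A(F, R) = 4 + R*(4 - R)
G(B, D) = 7 + D (G(B, D) = D + (4 - 1*3² + 4*3) = D + (4 - 1*9 + 12) = D + (4 - 9 + 12) = D + 7 = 7 + D)
1/(G(-8, 51) - 6056) = 1/((7 + 51) - 6056) = 1/(58 - 6056) = 1/(-5998) = -1/5998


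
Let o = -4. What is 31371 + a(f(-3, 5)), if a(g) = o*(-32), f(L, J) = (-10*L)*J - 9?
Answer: 31499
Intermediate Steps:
f(L, J) = -9 - 10*J*L (f(L, J) = -10*J*L - 9 = -9 - 10*J*L)
a(g) = 128 (a(g) = -4*(-32) = 128)
31371 + a(f(-3, 5)) = 31371 + 128 = 31499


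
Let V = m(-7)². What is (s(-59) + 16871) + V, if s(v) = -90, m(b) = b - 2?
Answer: 16862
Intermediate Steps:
m(b) = -2 + b
V = 81 (V = (-2 - 7)² = (-9)² = 81)
(s(-59) + 16871) + V = (-90 + 16871) + 81 = 16781 + 81 = 16862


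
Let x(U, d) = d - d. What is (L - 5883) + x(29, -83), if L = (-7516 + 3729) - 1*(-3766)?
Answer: -5904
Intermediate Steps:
x(U, d) = 0
L = -21 (L = -3787 + 3766 = -21)
(L - 5883) + x(29, -83) = (-21 - 5883) + 0 = -5904 + 0 = -5904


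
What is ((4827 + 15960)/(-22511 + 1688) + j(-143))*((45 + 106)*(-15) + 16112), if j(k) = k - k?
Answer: -95945863/6941 ≈ -13823.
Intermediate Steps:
j(k) = 0
((4827 + 15960)/(-22511 + 1688) + j(-143))*((45 + 106)*(-15) + 16112) = ((4827 + 15960)/(-22511 + 1688) + 0)*((45 + 106)*(-15) + 16112) = (20787/(-20823) + 0)*(151*(-15) + 16112) = (20787*(-1/20823) + 0)*(-2265 + 16112) = (-6929/6941 + 0)*13847 = -6929/6941*13847 = -95945863/6941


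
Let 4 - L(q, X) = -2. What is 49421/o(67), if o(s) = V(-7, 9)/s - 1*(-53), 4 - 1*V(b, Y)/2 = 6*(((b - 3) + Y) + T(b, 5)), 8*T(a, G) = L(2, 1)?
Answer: 3311207/3562 ≈ 929.59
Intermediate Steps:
L(q, X) = 6 (L(q, X) = 4 - 1*(-2) = 4 + 2 = 6)
T(a, G) = ¾ (T(a, G) = (⅛)*6 = ¾)
V(b, Y) = 35 - 12*Y - 12*b (V(b, Y) = 8 - 12*(((b - 3) + Y) + ¾) = 8 - 12*(((-3 + b) + Y) + ¾) = 8 - 12*((-3 + Y + b) + ¾) = 8 - 12*(-9/4 + Y + b) = 8 - 2*(-27/2 + 6*Y + 6*b) = 8 + (27 - 12*Y - 12*b) = 35 - 12*Y - 12*b)
o(s) = 53 + 11/s (o(s) = (35 - 12*9 - 12*(-7))/s - 1*(-53) = (35 - 108 + 84)/s + 53 = 11/s + 53 = 53 + 11/s)
49421/o(67) = 49421/(53 + 11/67) = 49421/(3562/67) = 49421*(67/3562) = 3311207/3562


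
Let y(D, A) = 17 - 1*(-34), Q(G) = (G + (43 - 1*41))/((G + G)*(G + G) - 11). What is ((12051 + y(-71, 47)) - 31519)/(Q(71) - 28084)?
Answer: 391310801/565976779 ≈ 0.69139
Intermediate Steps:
Q(G) = (2 + G)/(-11 + 4*G²) (Q(G) = (G + (43 - 41))/((2*G)*(2*G) - 11) = (G + 2)/(4*G² - 11) = (2 + G)/(-11 + 4*G²))
y(D, A) = 51 (y(D, A) = 17 + 34 = 51)
((12051 + y(-71, 47)) - 31519)/(Q(71) - 28084) = ((12051 + 51) - 31519)/((2 + 71)/(-11 + 4*71²) - 28084) = (12102 - 31519)/(73/(-11 + 4*5041) - 28084) = -19417/(73/(-11 + 20164) - 28084) = -19417/(73/20153 - 28084) = -19417/(-565976779/20153) = -19417*(-20153/565976779) = 391310801/565976779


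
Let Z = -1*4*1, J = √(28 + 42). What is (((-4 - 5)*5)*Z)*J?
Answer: 180*√70 ≈ 1506.0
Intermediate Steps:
J = √70 ≈ 8.3666
Z = -4 (Z = -4*1 = -4)
(((-4 - 5)*5)*Z)*J = (((-4 - 5)*5)*(-4))*√70 = (-9*5*(-4))*√70 = (-45*(-4))*√70 = 180*√70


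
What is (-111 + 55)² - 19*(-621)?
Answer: 14935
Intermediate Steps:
(-111 + 55)² - 19*(-621) = (-56)² - 1*(-11799) = 3136 + 11799 = 14935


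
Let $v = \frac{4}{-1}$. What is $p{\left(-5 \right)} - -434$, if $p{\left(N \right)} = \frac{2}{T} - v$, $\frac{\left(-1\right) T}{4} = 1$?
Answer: $\frac{875}{2} \approx 437.5$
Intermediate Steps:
$v = -4$ ($v = 4 \left(-1\right) = -4$)
$T = -4$ ($T = \left(-4\right) 1 = -4$)
$p{\left(N \right)} = \frac{7}{2}$ ($p{\left(N \right)} = \frac{2}{-4} - -4 = 2 \left(- \frac{1}{4}\right) + 4 = - \frac{1}{2} + 4 = \frac{7}{2}$)
$p{\left(-5 \right)} - -434 = \frac{7}{2} - -434 = \frac{7}{2} + 434 = \frac{875}{2}$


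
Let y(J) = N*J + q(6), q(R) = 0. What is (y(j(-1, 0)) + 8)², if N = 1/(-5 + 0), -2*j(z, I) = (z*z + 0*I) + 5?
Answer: 1849/25 ≈ 73.960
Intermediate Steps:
j(z, I) = -5/2 - z²/2 (j(z, I) = -((z*z + 0*I) + 5)/2 = -((z² + 0) + 5)/2 = -(z² + 5)/2 = -(5 + z²)/2 = -5/2 - z²/2)
N = -⅕ (N = 1/(-5) = -⅕ ≈ -0.20000)
y(J) = -J/5 (y(J) = -J/5 + 0 = -J/5)
(y(j(-1, 0)) + 8)² = (-(-5/2 - ½*(-1)²)/5 + 8)² = (-(-5/2 - ½*1)/5 + 8)² = (-(-5/2 - ½)/5 + 8)² = (-⅕*(-3) + 8)² = (⅗ + 8)² = (43/5)² = 1849/25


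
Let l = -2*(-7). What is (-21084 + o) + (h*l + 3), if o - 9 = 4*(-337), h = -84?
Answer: -23596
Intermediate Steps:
o = -1339 (o = 9 + 4*(-337) = 9 - 1348 = -1339)
l = 14
(-21084 + o) + (h*l + 3) = (-21084 - 1339) + (-84*14 + 3) = -22423 + (-1176 + 3) = -22423 - 1173 = -23596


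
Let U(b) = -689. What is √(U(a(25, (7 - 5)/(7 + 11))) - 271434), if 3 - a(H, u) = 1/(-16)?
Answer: I*√272123 ≈ 521.65*I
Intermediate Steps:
a(H, u) = 49/16 (a(H, u) = 3 - 1/(-16) = 3 - 1*(-1/16) = 3 + 1/16 = 49/16)
√(U(a(25, (7 - 5)/(7 + 11))) - 271434) = √(-689 - 271434) = √(-272123) = I*√272123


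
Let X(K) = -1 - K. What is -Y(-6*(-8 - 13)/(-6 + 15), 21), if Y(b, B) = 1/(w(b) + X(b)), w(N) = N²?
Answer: -1/181 ≈ -0.0055249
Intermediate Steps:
Y(b, B) = 1/(-1 + b² - b) (Y(b, B) = 1/(b² + (-1 - b)) = 1/(-1 + b² - b))
-Y(-6*(-8 - 13)/(-6 + 15), 21) = -1/(-1 + (-6*(-8 - 13)/(-6 + 15))² - (-6)/((-6 + 15)/(-8 - 13))) = -1/(-1 + (-6/(9/(-21)))² - (-6)/(9/(-21))) = -1/(-1 + (-6/(9*(-1/21)))² - (-6)/(9*(-1/21))) = -1/(-1 + (-6/(-3/7))² - (-6)/(-3/7)) = -1/(-1 + (-6*(-7/3))² - (-6)*(-7)/3) = -1/(-1 + 14² - 1*14) = -1/(-1 + 196 - 14) = -1/181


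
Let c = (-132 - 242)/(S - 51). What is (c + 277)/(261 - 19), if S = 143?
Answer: 12555/11132 ≈ 1.1278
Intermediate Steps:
c = -187/46 (c = (-132 - 242)/(143 - 51) = -374/92 = -374*1/92 = -187/46 ≈ -4.0652)
(c + 277)/(261 - 19) = (-187/46 + 277)/(261 - 19) = (12555/46)/242 = (12555/46)*(1/242) = 12555/11132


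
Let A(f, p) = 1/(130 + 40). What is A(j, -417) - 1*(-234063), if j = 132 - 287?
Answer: 39790711/170 ≈ 2.3406e+5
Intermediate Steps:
j = -155
A(f, p) = 1/170
A(j, -417) - 1*(-234063) = 1/170 - 1*(-234063) = 1/170 + 234063 = 39790711/170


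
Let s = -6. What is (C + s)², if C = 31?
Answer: 625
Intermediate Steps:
(C + s)² = (31 - 6)² = 25² = 625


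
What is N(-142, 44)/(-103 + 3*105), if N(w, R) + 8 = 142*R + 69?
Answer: 6309/212 ≈ 29.759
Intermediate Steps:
N(w, R) = 61 + 142*R (N(w, R) = -8 + (142*R + 69) = -8 + (69 + 142*R) = 61 + 142*R)
N(-142, 44)/(-103 + 3*105) = (61 + 142*44)/(-103 + 3*105) = (61 + 6248)/(-103 + 315) = 6309/212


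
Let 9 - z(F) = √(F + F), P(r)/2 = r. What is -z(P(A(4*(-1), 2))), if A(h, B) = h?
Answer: -9 + 4*I ≈ -9.0 + 4.0*I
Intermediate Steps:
P(r) = 2*r
z(F) = 9 - √2*√F (z(F) = 9 - √(F + F) = 9 - √(2*F) = 9 - √2*√F)
-z(P(A(4*(-1), 2))) = -(9 - √2*√(2*(4*(-1)))) = -(9 - √2*√(2*(-4))) = -(9 - √2*√(-8)) = -(9 - √2*2*I*√2) = -(9 - 4*I) = -9 + 4*I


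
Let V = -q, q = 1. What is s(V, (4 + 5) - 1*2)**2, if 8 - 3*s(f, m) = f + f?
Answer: 100/9 ≈ 11.111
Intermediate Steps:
V = -1 (V = -1*1 = -1)
s(f, m) = 8/3 - 2*f/3 (s(f, m) = 8/3 - (f + f)/3 = 8/3 - 2*f/3)
s(V, (4 + 5) - 1*2)**2 = (8/3 - 2/3*(-1))**2 = (8/3 + 2/3)**2 = (10/3)**2 = 100/9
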